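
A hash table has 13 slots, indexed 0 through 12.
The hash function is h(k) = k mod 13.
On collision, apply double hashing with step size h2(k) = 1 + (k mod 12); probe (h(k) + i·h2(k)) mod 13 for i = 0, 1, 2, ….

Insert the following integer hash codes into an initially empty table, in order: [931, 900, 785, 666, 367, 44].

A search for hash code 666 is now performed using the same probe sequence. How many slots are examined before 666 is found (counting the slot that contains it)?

931 hashes to 8; slot 8 is free -> place at 8.
900 hashes to 3; slot 3 is free -> place at 3.
785 hashes to 5; slot 5 is free -> place at 5.
666 hashes to 3, h2=7; 3 taken -> place at 10.
367 hashes to 3, h2=8; 3 taken -> place at 11.
44 hashes to 5, h2=9; 5 taken -> place at 1.
Table: [_, 44, _, 900, _, 785, _, _, 931, _, 666, 367, _]
Lookup 666: h=3, h2=7, probe 3,10 → found at 10.

2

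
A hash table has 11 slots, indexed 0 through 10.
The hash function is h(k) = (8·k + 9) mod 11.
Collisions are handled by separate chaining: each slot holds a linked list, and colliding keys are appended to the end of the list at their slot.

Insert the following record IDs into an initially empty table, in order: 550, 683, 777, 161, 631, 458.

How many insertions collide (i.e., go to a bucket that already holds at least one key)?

2

Insert 550: h=9, bucket 9 empty -> new chain.
Insert 683: h=6, bucket 6 empty -> new chain.
Insert 777: h=10, bucket 10 empty -> new chain.
Insert 161: h=10, bucket 10 nonempty -> append to chain.
Insert 631: h=8, bucket 8 empty -> new chain.
Insert 458: h=10, bucket 10 nonempty -> append to chain.
Final buckets:
0: -
1: -
2: -
3: -
4: -
5: -
6: 683
7: -
8: 631
9: 550
10: 777 -> 161 -> 458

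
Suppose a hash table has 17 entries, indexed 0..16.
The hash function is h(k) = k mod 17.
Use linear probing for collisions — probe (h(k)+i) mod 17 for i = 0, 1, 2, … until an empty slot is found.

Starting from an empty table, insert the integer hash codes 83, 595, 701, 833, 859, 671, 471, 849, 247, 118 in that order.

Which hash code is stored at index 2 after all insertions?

118

83 hashes to 15; slot 15 is free → place at 15.
595 hashes to 0; slot 0 is free → place at 0.
701 hashes to 4; slot 4 is free → place at 4.
833 hashes to 0; 0 taken → place at 1.
859 hashes to 9; slot 9 is free → place at 9.
671 hashes to 8; slot 8 is free → place at 8.
471 hashes to 12; slot 12 is free → place at 12.
849 hashes to 16; slot 16 is free → place at 16.
247 hashes to 9; 9 taken → place at 10.
118 hashes to 16; 16,0,1 taken → place at 2.
Table: [595, 833, 118, -, 701, -, -, -, 671, 859, 247, -, 471, -, -, 83, 849]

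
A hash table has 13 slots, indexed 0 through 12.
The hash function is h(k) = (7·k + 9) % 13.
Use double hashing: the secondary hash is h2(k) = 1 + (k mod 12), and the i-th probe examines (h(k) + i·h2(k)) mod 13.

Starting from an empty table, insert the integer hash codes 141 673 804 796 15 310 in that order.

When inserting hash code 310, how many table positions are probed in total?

Insert 141: h=8, slot 8 empty → index 8.
Insert 673: h=1, slot 1 empty → index 1.
Insert 804: h=8, h2=1, slot 8 occupied → index 9.
Insert 796: h=4, slot 4 empty → index 4.
Insert 15: h=10, slot 10 empty → index 10.
Insert 310: h=8, h2=11, slot 8 occupied → index 6.
Table: [∅, 673, ∅, ∅, 796, ∅, 310, ∅, 141, 804, 15, ∅, ∅]

2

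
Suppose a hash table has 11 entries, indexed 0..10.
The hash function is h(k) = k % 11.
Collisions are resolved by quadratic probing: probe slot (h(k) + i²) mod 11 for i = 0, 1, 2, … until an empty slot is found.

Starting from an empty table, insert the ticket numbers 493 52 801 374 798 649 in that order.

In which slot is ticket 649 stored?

1

Insert 493: h=9, slot 9 empty -> index 9.
Insert 52: h=8, slot 8 empty -> index 8.
Insert 801: h=9, slot 9 occupied -> index 10.
Insert 374: h=0, slot 0 empty -> index 0.
Insert 798: h=6, slot 6 empty -> index 6.
Insert 649: h=0, slot 0 occupied -> index 1.
Table: [374, 649, _, _, _, _, 798, _, 52, 493, 801]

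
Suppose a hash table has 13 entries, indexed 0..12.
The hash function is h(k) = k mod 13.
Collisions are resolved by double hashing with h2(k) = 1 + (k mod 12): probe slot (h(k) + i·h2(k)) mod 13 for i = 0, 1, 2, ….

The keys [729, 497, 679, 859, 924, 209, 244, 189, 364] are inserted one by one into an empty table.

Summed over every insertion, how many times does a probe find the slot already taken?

Insert 729: h=1, slot 1 empty -> index 1.
Insert 497: h=3, slot 3 empty -> index 3.
Insert 679: h=3, h2=8, slot 3 occupied -> index 11.
Insert 859: h=1, h2=8, slot 1 occupied -> index 9.
Insert 924: h=1, h2=1, slot 1 occupied -> index 2.
Insert 209: h=1, h2=6, slot 1 occupied -> index 7.
Insert 244: h=10, slot 10 empty -> index 10.
Insert 189: h=7, h2=10, slot 7 occupied -> index 4.
Insert 364: h=0, slot 0 empty -> index 0.
Table: [364, 729, 924, 497, 189, _, _, 209, _, 859, 244, 679, _]

5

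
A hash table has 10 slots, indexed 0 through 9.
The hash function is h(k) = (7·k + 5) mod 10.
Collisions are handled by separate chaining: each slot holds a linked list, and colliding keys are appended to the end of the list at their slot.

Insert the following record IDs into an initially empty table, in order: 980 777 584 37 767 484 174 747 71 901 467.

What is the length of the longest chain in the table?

5

Insert 980: h=5, bucket 5 empty -> new chain.
Insert 777: h=4, bucket 4 empty -> new chain.
Insert 584: h=3, bucket 3 empty -> new chain.
Insert 37: h=4, bucket 4 nonempty -> append to chain.
Insert 767: h=4, bucket 4 nonempty -> append to chain.
Insert 484: h=3, bucket 3 nonempty -> append to chain.
Insert 174: h=3, bucket 3 nonempty -> append to chain.
Insert 747: h=4, bucket 4 nonempty -> append to chain.
Insert 71: h=2, bucket 2 empty -> new chain.
Insert 901: h=2, bucket 2 nonempty -> append to chain.
Insert 467: h=4, bucket 4 nonempty -> append to chain.
Final buckets:
0: .
1: .
2: 71 -> 901
3: 584 -> 484 -> 174
4: 777 -> 37 -> 767 -> 747 -> 467
5: 980
6: .
7: .
8: .
9: .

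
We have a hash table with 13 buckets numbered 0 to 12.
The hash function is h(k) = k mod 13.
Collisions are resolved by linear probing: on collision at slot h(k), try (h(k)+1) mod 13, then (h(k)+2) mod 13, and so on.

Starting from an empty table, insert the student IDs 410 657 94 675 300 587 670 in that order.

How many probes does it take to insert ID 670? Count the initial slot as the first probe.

410: h=7 → slot 7
657: h=7, probe 7,8 → slot 8
94: h=3 → slot 3
675: h=12 → slot 12
300: h=1 → slot 1
587: h=2 → slot 2
670: h=7, probe 7,8,9 → slot 9
Table: [—, 300, 587, 94, —, —, —, 410, 657, 670, —, —, 675]

3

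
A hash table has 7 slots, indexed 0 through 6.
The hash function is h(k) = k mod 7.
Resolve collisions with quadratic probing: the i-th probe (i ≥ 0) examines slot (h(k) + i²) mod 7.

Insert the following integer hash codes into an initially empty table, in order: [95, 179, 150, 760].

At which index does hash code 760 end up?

1

95: h=4 -> slot 4
179: h=4, probe 4,5 -> slot 5
150: h=3 -> slot 3
760: h=4, probe 4,5,1 -> slot 1
Table: [_, 760, _, 150, 95, 179, _]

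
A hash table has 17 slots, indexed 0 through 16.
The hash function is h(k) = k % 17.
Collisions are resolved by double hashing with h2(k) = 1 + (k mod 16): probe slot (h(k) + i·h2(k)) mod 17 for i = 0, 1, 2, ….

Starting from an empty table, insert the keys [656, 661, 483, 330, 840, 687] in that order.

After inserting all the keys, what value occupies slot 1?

Insert 656: h=10, slot 10 empty -> index 10.
Insert 661: h=15, slot 15 empty -> index 15.
Insert 483: h=7, slot 7 empty -> index 7.
Insert 330: h=7, h2=11, slot 7 occupied -> index 1.
Insert 840: h=7, h2=9, slot 7 occupied -> index 16.
Insert 687: h=7, h2=16, slot 7 occupied -> index 6.
Table: [∅, 330, ∅, ∅, ∅, ∅, 687, 483, ∅, ∅, 656, ∅, ∅, ∅, ∅, 661, 840]

330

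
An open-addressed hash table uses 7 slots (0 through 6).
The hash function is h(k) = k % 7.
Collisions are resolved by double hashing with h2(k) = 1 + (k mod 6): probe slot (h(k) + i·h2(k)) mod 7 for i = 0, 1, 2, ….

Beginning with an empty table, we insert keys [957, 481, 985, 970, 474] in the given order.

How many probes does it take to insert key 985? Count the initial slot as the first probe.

957: h=5 -> slot 5
481: h=5, h2=2, probe 5,0 -> slot 0
985: h=5, h2=2, probe 5,0,2 -> slot 2
970: h=4 -> slot 4
474: h=5, h2=1, probe 5,6 -> slot 6
Table: [481, —, 985, —, 970, 957, 474]

3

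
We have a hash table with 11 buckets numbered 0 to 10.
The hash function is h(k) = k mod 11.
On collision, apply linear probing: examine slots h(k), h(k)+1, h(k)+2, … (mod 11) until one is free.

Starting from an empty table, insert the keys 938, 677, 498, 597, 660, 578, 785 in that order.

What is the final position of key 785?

Insert 938: h=3, slot 3 empty => index 3.
Insert 677: h=6, slot 6 empty => index 6.
Insert 498: h=3, slot 3 occupied => index 4.
Insert 597: h=3, slots 3,4 occupied => index 5.
Insert 660: h=0, slot 0 empty => index 0.
Insert 578: h=6, slot 6 occupied => index 7.
Insert 785: h=4, slots 4,5,6,7 occupied => index 8.
Table: [660, _, _, 938, 498, 597, 677, 578, 785, _, _]

8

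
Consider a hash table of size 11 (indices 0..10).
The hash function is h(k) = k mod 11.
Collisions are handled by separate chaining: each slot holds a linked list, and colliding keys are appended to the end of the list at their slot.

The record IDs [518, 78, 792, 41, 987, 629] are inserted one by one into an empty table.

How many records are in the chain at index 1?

2

518 -> bucket 1
78 -> bucket 1 (collision)
792 -> bucket 0
41 -> bucket 8
987 -> bucket 8 (collision)
629 -> bucket 2
Final buckets:
0: 792
1: 518 -> 78
2: 629
3: —
4: —
5: —
6: —
7: —
8: 41 -> 987
9: —
10: —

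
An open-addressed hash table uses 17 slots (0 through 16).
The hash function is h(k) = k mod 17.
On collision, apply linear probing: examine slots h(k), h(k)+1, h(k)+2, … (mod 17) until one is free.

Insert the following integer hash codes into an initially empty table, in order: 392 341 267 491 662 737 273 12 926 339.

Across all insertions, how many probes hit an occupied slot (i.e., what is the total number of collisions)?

Insert 392: h=1, slot 1 empty → index 1.
Insert 341: h=1, slot 1 occupied → index 2.
Insert 267: h=12, slot 12 empty → index 12.
Insert 491: h=15, slot 15 empty → index 15.
Insert 662: h=16, slot 16 empty → index 16.
Insert 737: h=6, slot 6 empty → index 6.
Insert 273: h=1, slots 1,2 occupied → index 3.
Insert 12: h=12, slot 12 occupied → index 13.
Insert 926: h=8, slot 8 empty → index 8.
Insert 339: h=16, slot 16 occupied → index 0.
Table: [339, 392, 341, 273, -, -, 737, -, 926, -, -, -, 267, 12, -, 491, 662]

5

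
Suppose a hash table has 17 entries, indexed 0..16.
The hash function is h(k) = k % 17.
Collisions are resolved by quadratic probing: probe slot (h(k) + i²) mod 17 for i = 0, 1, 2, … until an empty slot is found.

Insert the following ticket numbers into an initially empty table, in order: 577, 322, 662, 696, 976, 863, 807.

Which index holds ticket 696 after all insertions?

Insert 577: h=16, slot 16 empty => index 16.
Insert 322: h=16, slot 16 occupied => index 0.
Insert 662: h=16, slots 16,0 occupied => index 3.
Insert 696: h=16, slots 16,0,3 occupied => index 8.
Insert 976: h=7, slot 7 empty => index 7.
Insert 863: h=13, slot 13 empty => index 13.
Insert 807: h=8, slot 8 occupied => index 9.
Table: [322, _, _, 662, _, _, _, 976, 696, 807, _, _, _, 863, _, _, 577]

8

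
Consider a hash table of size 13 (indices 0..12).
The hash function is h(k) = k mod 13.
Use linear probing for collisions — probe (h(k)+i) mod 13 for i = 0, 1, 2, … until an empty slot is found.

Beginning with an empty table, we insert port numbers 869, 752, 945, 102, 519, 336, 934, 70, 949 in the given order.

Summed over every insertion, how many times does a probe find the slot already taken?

869 hashes to 11; slot 11 is free => place at 11.
752 hashes to 11; 11 taken => place at 12.
945 hashes to 9; slot 9 is free => place at 9.
102 hashes to 11; 11,12 taken => place at 0.
519 hashes to 12; 12,0 taken => place at 1.
336 hashes to 11; 11,12,0,1 taken => place at 2.
934 hashes to 11; 11,12,0,1,2 taken => place at 3.
70 hashes to 5; slot 5 is free => place at 5.
949 hashes to 0; 0,1,2,3 taken => place at 4.
Table: [102, 519, 336, 934, 949, 70, ∅, ∅, ∅, 945, ∅, 869, 752]

18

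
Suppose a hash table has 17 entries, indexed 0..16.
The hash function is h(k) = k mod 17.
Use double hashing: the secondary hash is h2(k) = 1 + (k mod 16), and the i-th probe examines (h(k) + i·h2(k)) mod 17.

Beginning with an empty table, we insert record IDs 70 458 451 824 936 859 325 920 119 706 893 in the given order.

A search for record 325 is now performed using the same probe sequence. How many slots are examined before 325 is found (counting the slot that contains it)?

70: h=2 → slot 2
458: h=16 → slot 16
451: h=9 → slot 9
824: h=8 → slot 8
936: h=1 → slot 1
859: h=9, h2=12, probe 9,4 → slot 4
325: h=2, h2=6, probe 2,8,14 → slot 14
920: h=2, h2=9, probe 2,11 → slot 11
119: h=0 → slot 0
706: h=9, h2=3, probe 9,12 → slot 12
893: h=9, h2=14, probe 9,6 → slot 6
Table: [119, 936, 70, —, 859, —, 893, —, 824, 451, —, 920, 706, —, 325, —, 458]
Lookup 325: h=2, h2=6, probe 2,8,14 → found at 14.

3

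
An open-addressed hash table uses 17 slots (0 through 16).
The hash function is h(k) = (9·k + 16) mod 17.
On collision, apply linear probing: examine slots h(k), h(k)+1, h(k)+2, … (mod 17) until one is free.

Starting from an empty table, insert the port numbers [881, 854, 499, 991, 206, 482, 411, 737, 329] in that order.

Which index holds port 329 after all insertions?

881: h=6 -> slot 6
854: h=1 -> slot 1
499: h=2 -> slot 2
991: h=10 -> slot 10
206: h=0 -> slot 0
482: h=2, probe 2,3 -> slot 3
411: h=9 -> slot 9
737: h=2, probe 2,3,4 -> slot 4
329: h=2, probe 2,3,4,5 -> slot 5
Table: [206, 854, 499, 482, 737, 329, 881, _, _, 411, 991, _, _, _, _, _, _]

5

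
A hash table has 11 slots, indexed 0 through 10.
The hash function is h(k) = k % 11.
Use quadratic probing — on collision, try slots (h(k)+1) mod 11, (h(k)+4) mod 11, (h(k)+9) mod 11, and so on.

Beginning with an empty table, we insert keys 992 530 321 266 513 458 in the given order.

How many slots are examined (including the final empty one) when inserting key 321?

3

Insert 992: h=2, slot 2 empty -> index 2.
Insert 530: h=2, slot 2 occupied -> index 3.
Insert 321: h=2, slots 2,3 occupied -> index 6.
Insert 266: h=2, slots 2,3,6 occupied -> index 0.
Insert 513: h=7, slot 7 empty -> index 7.
Insert 458: h=7, slot 7 occupied -> index 8.
Table: [266, ∅, 992, 530, ∅, ∅, 321, 513, 458, ∅, ∅]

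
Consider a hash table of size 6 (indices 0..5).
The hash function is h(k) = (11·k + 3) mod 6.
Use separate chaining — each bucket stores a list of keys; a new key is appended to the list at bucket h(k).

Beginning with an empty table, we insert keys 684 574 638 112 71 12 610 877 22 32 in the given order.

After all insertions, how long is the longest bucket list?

Insert 684: h=3, bucket 3 empty → new chain.
Insert 574: h=5, bucket 5 empty → new chain.
Insert 638: h=1, bucket 1 empty → new chain.
Insert 112: h=5, bucket 5 nonempty → append to chain.
Insert 71: h=4, bucket 4 empty → new chain.
Insert 12: h=3, bucket 3 nonempty → append to chain.
Insert 610: h=5, bucket 5 nonempty → append to chain.
Insert 877: h=2, bucket 2 empty → new chain.
Insert 22: h=5, bucket 5 nonempty → append to chain.
Insert 32: h=1, bucket 1 nonempty → append to chain.
Final buckets:
0: -
1: 638 -> 32
2: 877
3: 684 -> 12
4: 71
5: 574 -> 112 -> 610 -> 22

4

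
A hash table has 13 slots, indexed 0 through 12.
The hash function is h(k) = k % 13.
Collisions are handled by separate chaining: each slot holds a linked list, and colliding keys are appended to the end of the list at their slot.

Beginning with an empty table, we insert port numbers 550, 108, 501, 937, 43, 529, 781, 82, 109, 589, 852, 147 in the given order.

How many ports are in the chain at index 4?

Insert 550: h=4, bucket 4 empty → new chain.
Insert 108: h=4, bucket 4 nonempty → append to chain.
Insert 501: h=7, bucket 7 empty → new chain.
Insert 937: h=1, bucket 1 empty → new chain.
Insert 43: h=4, bucket 4 nonempty → append to chain.
Insert 529: h=9, bucket 9 empty → new chain.
Insert 781: h=1, bucket 1 nonempty → append to chain.
Insert 82: h=4, bucket 4 nonempty → append to chain.
Insert 109: h=5, bucket 5 empty → new chain.
Insert 589: h=4, bucket 4 nonempty → append to chain.
Insert 852: h=7, bucket 7 nonempty → append to chain.
Insert 147: h=4, bucket 4 nonempty → append to chain.
Final buckets:
0: .
1: 937 -> 781
2: .
3: .
4: 550 -> 108 -> 43 -> 82 -> 589 -> 147
5: 109
6: .
7: 501 -> 852
8: .
9: 529
10: .
11: .
12: .

6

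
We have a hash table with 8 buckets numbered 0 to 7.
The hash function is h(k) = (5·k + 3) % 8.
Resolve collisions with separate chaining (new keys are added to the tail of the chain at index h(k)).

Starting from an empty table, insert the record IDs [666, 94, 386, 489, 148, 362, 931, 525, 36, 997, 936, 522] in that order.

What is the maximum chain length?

Insert 666: h=5, bucket 5 empty -> new chain.
Insert 94: h=1, bucket 1 empty -> new chain.
Insert 386: h=5, bucket 5 nonempty -> append to chain.
Insert 489: h=0, bucket 0 empty -> new chain.
Insert 148: h=7, bucket 7 empty -> new chain.
Insert 362: h=5, bucket 5 nonempty -> append to chain.
Insert 931: h=2, bucket 2 empty -> new chain.
Insert 525: h=4, bucket 4 empty -> new chain.
Insert 36: h=7, bucket 7 nonempty -> append to chain.
Insert 997: h=4, bucket 4 nonempty -> append to chain.
Insert 936: h=3, bucket 3 empty -> new chain.
Insert 522: h=5, bucket 5 nonempty -> append to chain.
Final buckets:
0: 489
1: 94
2: 931
3: 936
4: 525 -> 997
5: 666 -> 386 -> 362 -> 522
6: _
7: 148 -> 36

4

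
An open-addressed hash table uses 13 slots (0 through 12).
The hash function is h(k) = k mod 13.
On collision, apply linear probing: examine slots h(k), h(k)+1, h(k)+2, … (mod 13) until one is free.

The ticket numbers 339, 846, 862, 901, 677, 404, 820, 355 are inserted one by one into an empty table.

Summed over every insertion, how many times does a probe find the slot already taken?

19

339 hashes to 1; slot 1 is free → place at 1.
846 hashes to 1; 1 taken → place at 2.
862 hashes to 4; slot 4 is free → place at 4.
901 hashes to 4; 4 taken → place at 5.
677 hashes to 1; 1,2 taken → place at 3.
404 hashes to 1; 1,2,3,4,5 taken → place at 6.
820 hashes to 1; 1,2,3,4,5,6 taken → place at 7.
355 hashes to 4; 4,5,6,7 taken → place at 8.
Table: [—, 339, 846, 677, 862, 901, 404, 820, 355, —, —, —, —]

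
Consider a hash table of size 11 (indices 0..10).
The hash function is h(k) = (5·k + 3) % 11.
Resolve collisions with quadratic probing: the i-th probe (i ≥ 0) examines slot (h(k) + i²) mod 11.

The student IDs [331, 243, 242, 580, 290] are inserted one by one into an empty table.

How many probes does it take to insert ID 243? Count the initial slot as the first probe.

331: h=8 -> slot 8
243: h=8, probe 8,9 -> slot 9
242: h=3 -> slot 3
580: h=10 -> slot 10
290: h=1 -> slot 1
Table: [., 290, ., 242, ., ., ., ., 331, 243, 580]

2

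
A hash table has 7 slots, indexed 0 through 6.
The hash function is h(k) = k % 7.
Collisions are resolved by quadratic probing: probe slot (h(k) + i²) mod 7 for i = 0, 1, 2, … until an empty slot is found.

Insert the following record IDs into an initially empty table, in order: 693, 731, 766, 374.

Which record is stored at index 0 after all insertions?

Insert 693: h=0, slot 0 empty -> index 0.
Insert 731: h=3, slot 3 empty -> index 3.
Insert 766: h=3, slot 3 occupied -> index 4.
Insert 374: h=3, slots 3,4,0 occupied -> index 5.
Table: [693, ., ., 731, 766, 374, .]

693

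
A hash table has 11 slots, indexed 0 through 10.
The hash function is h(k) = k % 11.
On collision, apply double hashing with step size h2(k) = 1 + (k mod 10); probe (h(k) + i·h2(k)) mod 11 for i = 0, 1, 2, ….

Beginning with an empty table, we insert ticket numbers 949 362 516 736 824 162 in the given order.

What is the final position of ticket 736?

2

Insert 949: h=3, slot 3 empty => index 3.
Insert 362: h=10, slot 10 empty => index 10.
Insert 516: h=10, h2=7, slot 10 occupied => index 6.
Insert 736: h=10, h2=7, slots 10,6 occupied => index 2.
Insert 824: h=10, h2=5, slot 10 occupied => index 4.
Insert 162: h=8, slot 8 empty => index 8.
Table: [-, -, 736, 949, 824, -, 516, -, 162, -, 362]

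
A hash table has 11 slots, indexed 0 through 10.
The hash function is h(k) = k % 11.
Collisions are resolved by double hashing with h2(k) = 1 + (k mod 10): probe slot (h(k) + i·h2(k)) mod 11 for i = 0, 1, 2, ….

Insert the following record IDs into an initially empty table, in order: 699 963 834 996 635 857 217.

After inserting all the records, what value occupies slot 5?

699: h=6 → slot 6
963: h=6, h2=4, probe 6,10 → slot 10
834: h=9 → slot 9
996: h=6, h2=7, probe 6,2 → slot 2
635: h=8 → slot 8
857: h=10, h2=8, probe 10,7 → slot 7
217: h=8, h2=8, probe 8,5 → slot 5
Table: [—, —, 996, —, —, 217, 699, 857, 635, 834, 963]

217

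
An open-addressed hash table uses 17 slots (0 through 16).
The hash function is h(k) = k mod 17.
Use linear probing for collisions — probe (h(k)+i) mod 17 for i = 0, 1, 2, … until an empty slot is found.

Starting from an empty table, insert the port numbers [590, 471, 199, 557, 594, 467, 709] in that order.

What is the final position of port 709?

590: h=12 → slot 12
471: h=12, probe 12,13 → slot 13
199: h=12, probe 12,13,14 → slot 14
557: h=13, probe 13,14,15 → slot 15
594: h=16 → slot 16
467: h=8 → slot 8
709: h=12, probe 12,13,14,15,16,0 → slot 0
Table: [709, ., ., ., ., ., ., ., 467, ., ., ., 590, 471, 199, 557, 594]

0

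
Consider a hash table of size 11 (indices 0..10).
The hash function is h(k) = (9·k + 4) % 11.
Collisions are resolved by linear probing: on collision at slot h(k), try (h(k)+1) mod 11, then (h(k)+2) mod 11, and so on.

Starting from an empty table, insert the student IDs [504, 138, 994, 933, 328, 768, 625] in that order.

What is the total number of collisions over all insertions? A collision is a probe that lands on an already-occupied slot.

10

504: h=8 => slot 8
138: h=3 => slot 3
994: h=7 => slot 7
933: h=8, probe 8,9 => slot 9
328: h=8, probe 8,9,10 => slot 10
768: h=8, probe 8,9,10,0 => slot 0
625: h=8, probe 8,9,10,0,1 => slot 1
Table: [768, 625, —, 138, —, —, —, 994, 504, 933, 328]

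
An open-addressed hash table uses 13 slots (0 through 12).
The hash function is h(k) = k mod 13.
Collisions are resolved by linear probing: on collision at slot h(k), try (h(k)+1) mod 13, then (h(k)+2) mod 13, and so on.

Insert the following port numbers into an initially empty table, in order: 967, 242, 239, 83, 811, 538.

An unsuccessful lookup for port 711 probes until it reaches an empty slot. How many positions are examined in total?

967 hashes to 5; slot 5 is free → place at 5.
242 hashes to 8; slot 8 is free → place at 8.
239 hashes to 5; 5 taken → place at 6.
83 hashes to 5; 5,6 taken → place at 7.
811 hashes to 5; 5,6,7,8 taken → place at 9.
538 hashes to 5; 5,6,7,8,9 taken → place at 10.
Table: [—, —, —, —, —, 967, 239, 83, 242, 811, 538, —, —]
Lookup 711: h=9, probe 9,10,11 → slot 11 empty, not found.

3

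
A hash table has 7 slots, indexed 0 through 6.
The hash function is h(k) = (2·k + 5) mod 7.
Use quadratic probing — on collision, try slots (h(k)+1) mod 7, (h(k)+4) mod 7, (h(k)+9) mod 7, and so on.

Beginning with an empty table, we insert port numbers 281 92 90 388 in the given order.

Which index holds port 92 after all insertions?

1

Insert 281: h=0, slot 0 empty -> index 0.
Insert 92: h=0, slot 0 occupied -> index 1.
Insert 90: h=3, slot 3 empty -> index 3.
Insert 388: h=4, slot 4 empty -> index 4.
Table: [281, 92, ., 90, 388, ., .]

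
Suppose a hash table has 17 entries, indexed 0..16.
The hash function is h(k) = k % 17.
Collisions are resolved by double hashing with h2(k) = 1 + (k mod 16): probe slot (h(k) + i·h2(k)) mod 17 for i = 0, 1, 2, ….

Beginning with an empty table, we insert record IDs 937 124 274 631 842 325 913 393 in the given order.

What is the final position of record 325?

14

937 hashes to 2; slot 2 is free => place at 2.
124 hashes to 5; slot 5 is free => place at 5.
274 hashes to 2, h2=3; 2,5 taken => place at 8.
631 hashes to 2, h2=8; 2 taken => place at 10.
842 hashes to 9; slot 9 is free => place at 9.
325 hashes to 2, h2=6; 2,8 taken => place at 14.
913 hashes to 12; slot 12 is free => place at 12.
393 hashes to 2, h2=10; 2,12,5 taken => place at 15.
Table: [-, -, 937, -, -, 124, -, -, 274, 842, 631, -, 913, -, 325, 393, -]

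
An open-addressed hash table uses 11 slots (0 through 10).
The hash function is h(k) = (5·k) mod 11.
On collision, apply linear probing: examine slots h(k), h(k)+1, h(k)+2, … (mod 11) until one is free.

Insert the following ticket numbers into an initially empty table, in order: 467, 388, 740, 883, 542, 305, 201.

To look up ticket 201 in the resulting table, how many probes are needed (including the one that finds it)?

6

467 hashes to 3; slot 3 is free -> place at 3.
388 hashes to 4; slot 4 is free -> place at 4.
740 hashes to 4; 4 taken -> place at 5.
883 hashes to 4; 4,5 taken -> place at 6.
542 hashes to 4; 4,5,6 taken -> place at 7.
305 hashes to 7; 7 taken -> place at 8.
201 hashes to 4; 4,5,6,7,8 taken -> place at 9.
Table: [—, —, —, 467, 388, 740, 883, 542, 305, 201, —]
Lookup 201: h=4, probe 4,5,6,7,8,9 → found at 9.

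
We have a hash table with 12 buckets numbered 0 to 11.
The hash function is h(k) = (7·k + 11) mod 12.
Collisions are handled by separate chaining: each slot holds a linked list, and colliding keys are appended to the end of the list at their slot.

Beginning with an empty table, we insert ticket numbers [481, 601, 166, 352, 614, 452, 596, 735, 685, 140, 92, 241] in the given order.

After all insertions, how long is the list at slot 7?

4

Insert 481: h=6, bucket 6 empty → new chain.
Insert 601: h=6, bucket 6 nonempty → append to chain.
Insert 166: h=9, bucket 9 empty → new chain.
Insert 352: h=3, bucket 3 empty → new chain.
Insert 614: h=1, bucket 1 empty → new chain.
Insert 452: h=7, bucket 7 empty → new chain.
Insert 596: h=7, bucket 7 nonempty → append to chain.
Insert 735: h=8, bucket 8 empty → new chain.
Insert 685: h=6, bucket 6 nonempty → append to chain.
Insert 140: h=7, bucket 7 nonempty → append to chain.
Insert 92: h=7, bucket 7 nonempty → append to chain.
Insert 241: h=6, bucket 6 nonempty → append to chain.
Final buckets:
0: -
1: 614
2: -
3: 352
4: -
5: -
6: 481 -> 601 -> 685 -> 241
7: 452 -> 596 -> 140 -> 92
8: 735
9: 166
10: -
11: -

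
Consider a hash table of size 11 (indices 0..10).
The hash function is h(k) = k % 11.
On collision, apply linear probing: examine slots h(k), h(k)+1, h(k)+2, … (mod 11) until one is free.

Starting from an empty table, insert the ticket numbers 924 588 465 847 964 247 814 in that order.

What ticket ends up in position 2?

Insert 924: h=0, slot 0 empty => index 0.
Insert 588: h=5, slot 5 empty => index 5.
Insert 465: h=3, slot 3 empty => index 3.
Insert 847: h=0, slot 0 occupied => index 1.
Insert 964: h=7, slot 7 empty => index 7.
Insert 247: h=5, slot 5 occupied => index 6.
Insert 814: h=0, slots 0,1 occupied => index 2.
Table: [924, 847, 814, 465, ., 588, 247, 964, ., ., .]

814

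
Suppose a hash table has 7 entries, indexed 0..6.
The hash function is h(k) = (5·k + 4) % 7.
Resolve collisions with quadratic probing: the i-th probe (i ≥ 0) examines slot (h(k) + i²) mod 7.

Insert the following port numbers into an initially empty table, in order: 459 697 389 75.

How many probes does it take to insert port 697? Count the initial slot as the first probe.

Insert 459: h=3, slot 3 empty -> index 3.
Insert 697: h=3, slot 3 occupied -> index 4.
Insert 389: h=3, slots 3,4 occupied -> index 0.
Insert 75: h=1, slot 1 empty -> index 1.
Table: [389, 75, _, 459, 697, _, _]

2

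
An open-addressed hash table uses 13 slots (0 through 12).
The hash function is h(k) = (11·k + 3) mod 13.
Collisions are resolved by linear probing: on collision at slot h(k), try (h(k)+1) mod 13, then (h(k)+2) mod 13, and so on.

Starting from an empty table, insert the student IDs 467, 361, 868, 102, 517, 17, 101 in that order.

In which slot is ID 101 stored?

467 hashes to 5; slot 5 is free → place at 5.
361 hashes to 9; slot 9 is free → place at 9.
868 hashes to 9; 9 taken → place at 10.
102 hashes to 7; slot 7 is free → place at 7.
517 hashes to 9; 9,10 taken → place at 11.
17 hashes to 8; slot 8 is free → place at 8.
101 hashes to 9; 9,10,11 taken → place at 12.
Table: [-, -, -, -, -, 467, -, 102, 17, 361, 868, 517, 101]

12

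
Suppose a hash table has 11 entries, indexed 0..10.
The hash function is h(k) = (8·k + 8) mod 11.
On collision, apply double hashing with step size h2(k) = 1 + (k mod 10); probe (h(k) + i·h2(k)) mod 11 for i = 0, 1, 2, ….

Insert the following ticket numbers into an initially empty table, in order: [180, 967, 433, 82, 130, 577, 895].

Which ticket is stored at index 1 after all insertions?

577

180: h=7 → slot 7
967: h=0 → slot 0
433: h=7, h2=4, probe 7,0,4 → slot 4
82: h=4, h2=3, probe 4,7,10 → slot 10
130: h=3 → slot 3
577: h=4, h2=8, probe 4,1 → slot 1
895: h=7, h2=6, probe 7,2 → slot 2
Table: [967, 577, 895, 130, 433, ∅, ∅, 180, ∅, ∅, 82]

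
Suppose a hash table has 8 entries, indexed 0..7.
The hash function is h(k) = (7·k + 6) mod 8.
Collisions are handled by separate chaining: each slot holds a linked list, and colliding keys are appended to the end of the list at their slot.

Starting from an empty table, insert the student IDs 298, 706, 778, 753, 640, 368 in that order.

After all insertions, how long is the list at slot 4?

3

298 -> bucket 4
706 -> bucket 4 (collision)
778 -> bucket 4 (collision)
753 -> bucket 5
640 -> bucket 6
368 -> bucket 6 (collision)
Final buckets:
0: .
1: .
2: .
3: .
4: 298 -> 706 -> 778
5: 753
6: 640 -> 368
7: .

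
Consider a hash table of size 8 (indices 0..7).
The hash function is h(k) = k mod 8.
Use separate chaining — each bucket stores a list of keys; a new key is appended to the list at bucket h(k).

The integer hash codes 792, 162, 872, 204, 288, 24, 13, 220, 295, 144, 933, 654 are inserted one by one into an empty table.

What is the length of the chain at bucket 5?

2

Insert 792: h=0, bucket 0 empty -> new chain.
Insert 162: h=2, bucket 2 empty -> new chain.
Insert 872: h=0, bucket 0 nonempty -> append to chain.
Insert 204: h=4, bucket 4 empty -> new chain.
Insert 288: h=0, bucket 0 nonempty -> append to chain.
Insert 24: h=0, bucket 0 nonempty -> append to chain.
Insert 13: h=5, bucket 5 empty -> new chain.
Insert 220: h=4, bucket 4 nonempty -> append to chain.
Insert 295: h=7, bucket 7 empty -> new chain.
Insert 144: h=0, bucket 0 nonempty -> append to chain.
Insert 933: h=5, bucket 5 nonempty -> append to chain.
Insert 654: h=6, bucket 6 empty -> new chain.
Final buckets:
0: 792 -> 872 -> 288 -> 24 -> 144
1: ∅
2: 162
3: ∅
4: 204 -> 220
5: 13 -> 933
6: 654
7: 295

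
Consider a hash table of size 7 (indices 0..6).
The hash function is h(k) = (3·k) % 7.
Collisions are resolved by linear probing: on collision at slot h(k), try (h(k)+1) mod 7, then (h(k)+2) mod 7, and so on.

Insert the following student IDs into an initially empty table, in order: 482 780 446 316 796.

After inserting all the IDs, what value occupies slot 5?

482: h=4 -> slot 4
780: h=2 -> slot 2
446: h=1 -> slot 1
316: h=3 -> slot 3
796: h=1, probe 1,2,3,4,5 -> slot 5
Table: [_, 446, 780, 316, 482, 796, _]

796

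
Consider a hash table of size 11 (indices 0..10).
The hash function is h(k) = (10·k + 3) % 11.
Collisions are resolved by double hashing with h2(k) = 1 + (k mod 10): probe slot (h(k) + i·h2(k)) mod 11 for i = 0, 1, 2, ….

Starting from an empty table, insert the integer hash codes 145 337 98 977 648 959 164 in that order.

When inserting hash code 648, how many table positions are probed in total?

145: h=1 => slot 1
337: h=7 => slot 7
98: h=4 => slot 4
977: h=5 => slot 5
648: h=4, h2=9, probe 4,2 => slot 2
959: h=1, h2=10, probe 1,0 => slot 0
164: h=4, h2=5, probe 4,9 => slot 9
Table: [959, 145, 648, _, 98, 977, _, 337, _, 164, _]

2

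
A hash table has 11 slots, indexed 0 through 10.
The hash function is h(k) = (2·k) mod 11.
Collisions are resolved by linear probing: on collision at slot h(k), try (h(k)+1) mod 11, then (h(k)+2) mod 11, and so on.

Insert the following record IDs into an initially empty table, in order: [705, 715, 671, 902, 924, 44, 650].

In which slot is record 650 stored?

6

705 hashes to 2; slot 2 is free => place at 2.
715 hashes to 0; slot 0 is free => place at 0.
671 hashes to 0; 0 taken => place at 1.
902 hashes to 0; 0,1,2 taken => place at 3.
924 hashes to 0; 0,1,2,3 taken => place at 4.
44 hashes to 0; 0,1,2,3,4 taken => place at 5.
650 hashes to 2; 2,3,4,5 taken => place at 6.
Table: [715, 671, 705, 902, 924, 44, 650, ∅, ∅, ∅, ∅]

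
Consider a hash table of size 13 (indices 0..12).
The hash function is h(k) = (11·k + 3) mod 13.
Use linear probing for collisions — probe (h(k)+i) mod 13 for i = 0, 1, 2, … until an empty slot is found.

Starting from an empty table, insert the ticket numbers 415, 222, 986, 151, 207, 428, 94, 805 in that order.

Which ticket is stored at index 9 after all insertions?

805

415: h=5 → slot 5
222: h=1 → slot 1
986: h=7 → slot 7
151: h=0 → slot 0
207: h=5, probe 5,6 → slot 6
428: h=5, probe 5,6,7,8 → slot 8
94: h=10 → slot 10
805: h=5, probe 5,6,7,8,9 → slot 9
Table: [151, 222, —, —, —, 415, 207, 986, 428, 805, 94, —, —]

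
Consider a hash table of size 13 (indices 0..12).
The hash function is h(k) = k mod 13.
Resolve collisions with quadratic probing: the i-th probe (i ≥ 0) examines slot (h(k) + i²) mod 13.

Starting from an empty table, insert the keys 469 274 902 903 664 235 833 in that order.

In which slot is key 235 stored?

4

Insert 469: h=1, slot 1 empty => index 1.
Insert 274: h=1, slot 1 occupied => index 2.
Insert 902: h=5, slot 5 empty => index 5.
Insert 903: h=6, slot 6 empty => index 6.
Insert 664: h=1, slots 1,2,5 occupied => index 10.
Insert 235: h=1, slots 1,2,5,10 occupied => index 4.
Insert 833: h=1, slots 1,2,5,10,4 occupied => index 0.
Table: [833, 469, 274, —, 235, 902, 903, —, —, —, 664, —, —]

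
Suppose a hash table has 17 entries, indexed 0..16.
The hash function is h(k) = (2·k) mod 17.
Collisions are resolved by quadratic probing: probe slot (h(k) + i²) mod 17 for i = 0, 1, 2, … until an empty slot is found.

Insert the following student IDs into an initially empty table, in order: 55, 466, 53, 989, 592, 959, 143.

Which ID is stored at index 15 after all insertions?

Insert 55: h=8, slot 8 empty -> index 8.
Insert 466: h=14, slot 14 empty -> index 14.
Insert 53: h=4, slot 4 empty -> index 4.
Insert 989: h=6, slot 6 empty -> index 6.
Insert 592: h=11, slot 11 empty -> index 11.
Insert 959: h=14, slot 14 occupied -> index 15.
Insert 143: h=14, slots 14,15 occupied -> index 1.
Table: [_, 143, _, _, 53, _, 989, _, 55, _, _, 592, _, _, 466, 959, _]

959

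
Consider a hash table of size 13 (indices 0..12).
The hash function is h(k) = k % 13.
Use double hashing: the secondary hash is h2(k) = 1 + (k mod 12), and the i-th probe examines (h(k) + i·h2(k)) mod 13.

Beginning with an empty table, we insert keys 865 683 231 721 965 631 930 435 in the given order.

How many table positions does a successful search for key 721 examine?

2

865: h=7 => slot 7
683: h=7, h2=12, probe 7,6 => slot 6
231: h=10 => slot 10
721: h=6, h2=2, probe 6,8 => slot 8
965: h=3 => slot 3
631: h=7, h2=8, probe 7,2 => slot 2
930: h=7, h2=7, probe 7,1 => slot 1
435: h=6, h2=4, probe 6,10,1,5 => slot 5
Table: [., 930, 631, 965, ., 435, 683, 865, 721, ., 231, ., .]
Lookup 721: h=6, h2=2, probe 6,8 → found at 8.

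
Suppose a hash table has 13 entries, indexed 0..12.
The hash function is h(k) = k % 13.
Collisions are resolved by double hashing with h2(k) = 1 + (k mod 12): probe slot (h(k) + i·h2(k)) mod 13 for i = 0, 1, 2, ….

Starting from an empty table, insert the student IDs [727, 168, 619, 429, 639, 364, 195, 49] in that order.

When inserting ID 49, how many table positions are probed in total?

3

727 hashes to 12; slot 12 is free → place at 12.
168 hashes to 12, h2=1; 12 taken → place at 0.
619 hashes to 8; slot 8 is free → place at 8.
429 hashes to 0, h2=10; 0 taken → place at 10.
639 hashes to 2; slot 2 is free → place at 2.
364 hashes to 0, h2=5; 0 taken → place at 5.
195 hashes to 0, h2=4; 0 taken → place at 4.
49 hashes to 10, h2=2; 10,12 taken → place at 1.
Table: [168, 49, 639, -, 195, 364, -, -, 619, -, 429, -, 727]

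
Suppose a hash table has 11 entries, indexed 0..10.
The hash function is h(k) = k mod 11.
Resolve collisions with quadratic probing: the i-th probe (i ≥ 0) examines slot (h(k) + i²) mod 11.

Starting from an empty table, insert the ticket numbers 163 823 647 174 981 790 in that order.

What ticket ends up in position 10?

Insert 163: h=9, slot 9 empty => index 9.
Insert 823: h=9, slot 9 occupied => index 10.
Insert 647: h=9, slots 9,10 occupied => index 2.
Insert 174: h=9, slots 9,10,2 occupied => index 7.
Insert 981: h=2, slot 2 occupied => index 3.
Insert 790: h=9, slots 9,10,2,7,3 occupied => index 1.
Table: [-, 790, 647, 981, -, -, -, 174, -, 163, 823]

823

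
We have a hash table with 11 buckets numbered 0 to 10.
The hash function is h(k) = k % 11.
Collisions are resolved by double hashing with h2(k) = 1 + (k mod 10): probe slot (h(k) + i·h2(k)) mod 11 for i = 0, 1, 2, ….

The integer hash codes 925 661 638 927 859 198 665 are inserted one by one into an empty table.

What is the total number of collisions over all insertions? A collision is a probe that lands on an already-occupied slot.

925 hashes to 1; slot 1 is free -> place at 1.
661 hashes to 1, h2=2; 1 taken -> place at 3.
638 hashes to 0; slot 0 is free -> place at 0.
927 hashes to 3, h2=8; 3,0 taken -> place at 8.
859 hashes to 1, h2=10; 1,0 taken -> place at 10.
198 hashes to 0, h2=9; 0 taken -> place at 9.
665 hashes to 5; slot 5 is free -> place at 5.
Table: [638, 925, -, 661, -, 665, -, -, 927, 198, 859]

6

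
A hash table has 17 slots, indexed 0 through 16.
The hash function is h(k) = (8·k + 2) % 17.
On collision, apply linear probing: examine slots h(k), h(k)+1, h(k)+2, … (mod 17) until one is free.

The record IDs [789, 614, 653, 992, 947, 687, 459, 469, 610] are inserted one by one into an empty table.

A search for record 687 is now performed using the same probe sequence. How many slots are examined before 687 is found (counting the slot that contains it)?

3

Insert 789: h=7, slot 7 empty => index 7.
Insert 614: h=1, slot 1 empty => index 1.
Insert 653: h=7, slot 7 occupied => index 8.
Insert 992: h=16, slot 16 empty => index 16.
Insert 947: h=13, slot 13 empty => index 13.
Insert 687: h=7, slots 7,8 occupied => index 9.
Insert 459: h=2, slot 2 empty => index 2.
Insert 469: h=14, slot 14 empty => index 14.
Insert 610: h=3, slot 3 empty => index 3.
Table: [∅, 614, 459, 610, ∅, ∅, ∅, 789, 653, 687, ∅, ∅, ∅, 947, 469, ∅, 992]
Lookup 687: h=7, probe 7,8,9 → found at 9.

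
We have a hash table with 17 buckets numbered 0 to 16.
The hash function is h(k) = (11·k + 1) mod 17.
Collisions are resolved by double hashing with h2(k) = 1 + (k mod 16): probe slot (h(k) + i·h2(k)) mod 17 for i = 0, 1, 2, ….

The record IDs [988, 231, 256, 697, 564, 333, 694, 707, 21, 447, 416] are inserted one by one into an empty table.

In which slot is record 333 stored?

3

Insert 988: h=6, slot 6 empty => index 6.
Insert 231: h=9, slot 9 empty => index 9.
Insert 256: h=12, slot 12 empty => index 12.
Insert 697: h=1, slot 1 empty => index 1.
Insert 564: h=0, slot 0 empty => index 0.
Insert 333: h=9, h2=14, slots 9,6 occupied => index 3.
Insert 694: h=2, slot 2 empty => index 2.
Insert 707: h=9, h2=4, slot 9 occupied => index 13.
Insert 21: h=11, slot 11 empty => index 11.
Insert 447: h=5, slot 5 empty => index 5.
Insert 416: h=4, slot 4 empty => index 4.
Table: [564, 697, 694, 333, 416, 447, 988, ., ., 231, ., 21, 256, 707, ., ., .]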